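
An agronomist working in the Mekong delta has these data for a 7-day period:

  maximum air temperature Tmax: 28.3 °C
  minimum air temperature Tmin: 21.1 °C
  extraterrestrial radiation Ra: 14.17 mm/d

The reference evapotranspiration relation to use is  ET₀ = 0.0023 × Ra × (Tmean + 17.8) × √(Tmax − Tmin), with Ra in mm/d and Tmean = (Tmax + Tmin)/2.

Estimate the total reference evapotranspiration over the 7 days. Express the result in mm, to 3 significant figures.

Tmean = (28.3 + 21.1)/2 = 24.70 °C
ET₀ = 0.0023 × 14.17 × (24.70 + 17.8) × √7.2 = 0.0023 × 14.17 × 42.50 × 2.6833 = 3.7167 mm/d
Over 7 days: 3.7167 × 7 = 26.017 mm

26.0 mm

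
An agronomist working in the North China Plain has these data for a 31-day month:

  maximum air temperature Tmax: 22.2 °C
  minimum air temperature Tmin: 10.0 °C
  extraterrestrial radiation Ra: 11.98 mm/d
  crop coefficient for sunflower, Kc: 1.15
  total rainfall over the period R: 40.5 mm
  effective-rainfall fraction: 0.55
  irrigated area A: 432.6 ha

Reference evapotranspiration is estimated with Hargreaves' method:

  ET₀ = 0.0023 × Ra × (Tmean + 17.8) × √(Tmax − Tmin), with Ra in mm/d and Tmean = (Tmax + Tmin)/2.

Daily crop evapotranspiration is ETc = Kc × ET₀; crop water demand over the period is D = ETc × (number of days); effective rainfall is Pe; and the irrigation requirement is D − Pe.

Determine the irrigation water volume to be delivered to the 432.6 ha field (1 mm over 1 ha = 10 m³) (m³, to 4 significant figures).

406800 m³

Tmean = (22.2 + 10.0)/2 = 16.10 °C
ET₀ = 0.0023 × 11.98 × (16.10 + 17.8) × √12.2 = 0.0023 × 11.98 × 33.90 × 3.4928 = 3.2626 mm/d
ETc = Kc × ET₀ = 1.15 × 3.2626 = 3.7520 mm/d
Crop demand D = ETc × 31 d = 3.7520 × 31 = 116.312 mm
Pe = 0.55 × 40.5 = 22.275 mm
D − Pe = 116.312 − 22.275 = 94.037 mm
Volume = 94.037 mm × 432.6 ha × 10 = 406804.1 m³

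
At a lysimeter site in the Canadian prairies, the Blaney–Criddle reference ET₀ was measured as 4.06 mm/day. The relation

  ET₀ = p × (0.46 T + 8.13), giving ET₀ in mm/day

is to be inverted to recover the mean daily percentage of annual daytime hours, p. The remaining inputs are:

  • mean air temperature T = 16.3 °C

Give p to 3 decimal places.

0.260

p = ET₀ / (0.46 T + 8.13) = 4.06 / (0.46 × 16.3 + 8.13) = 4.06 / 15.628 = 0.2598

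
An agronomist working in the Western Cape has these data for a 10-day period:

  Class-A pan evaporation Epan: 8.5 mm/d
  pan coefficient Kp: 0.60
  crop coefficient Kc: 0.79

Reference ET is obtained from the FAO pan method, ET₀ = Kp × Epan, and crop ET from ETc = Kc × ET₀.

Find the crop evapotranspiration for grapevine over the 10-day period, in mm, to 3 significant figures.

40.3 mm

ET₀ = 0.60 × 8.5 = 5.1000 mm/d
ETc = Kc × ET₀ = 0.79 × 5.1000 = 4.0290 mm/d
Over 10 days: 4.0290 × 10 = 40.290 mm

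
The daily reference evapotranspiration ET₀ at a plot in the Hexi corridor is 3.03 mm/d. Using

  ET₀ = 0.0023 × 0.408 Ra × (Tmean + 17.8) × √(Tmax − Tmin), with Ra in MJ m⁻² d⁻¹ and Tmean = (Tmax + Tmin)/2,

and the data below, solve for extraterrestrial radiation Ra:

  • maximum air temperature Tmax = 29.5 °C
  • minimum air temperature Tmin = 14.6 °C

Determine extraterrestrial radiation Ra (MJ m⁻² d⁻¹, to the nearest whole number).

Tmean = (29.5+14.6)/2 = 22.05 °C; ΔT = 14.9
Ra = ET₀ / [0.0023 × 0.408 × (Tmean+17.8) × √ΔT]
   = 3.03 / (0.0023 × 0.408 × 39.85 × 3.8601) = 20.991 MJ m⁻² d⁻¹

21 MJ m⁻² d⁻¹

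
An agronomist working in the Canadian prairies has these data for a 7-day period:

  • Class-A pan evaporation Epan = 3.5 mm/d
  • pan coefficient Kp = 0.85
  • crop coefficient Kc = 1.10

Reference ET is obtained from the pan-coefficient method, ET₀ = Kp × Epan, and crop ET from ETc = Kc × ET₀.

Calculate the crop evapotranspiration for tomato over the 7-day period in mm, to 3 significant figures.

ET₀ = 0.85 × 3.5 = 2.9750 mm/d
ETc = Kc × ET₀ = 1.10 × 2.9750 = 3.2725 mm/d
Over 7 days: 3.2725 × 7 = 22.908 mm

22.9 mm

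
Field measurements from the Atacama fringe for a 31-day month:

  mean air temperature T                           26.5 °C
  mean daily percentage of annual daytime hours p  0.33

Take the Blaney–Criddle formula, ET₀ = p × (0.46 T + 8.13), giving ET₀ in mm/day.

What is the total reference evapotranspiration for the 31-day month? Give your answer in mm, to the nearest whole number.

208 mm

ET₀ = 0.33 × (0.46 × 26.5 + 8.13) = 0.33 × 20.320 = 6.7056 mm/d
Monthly total = 6.7056 × 31 = 207.874 mm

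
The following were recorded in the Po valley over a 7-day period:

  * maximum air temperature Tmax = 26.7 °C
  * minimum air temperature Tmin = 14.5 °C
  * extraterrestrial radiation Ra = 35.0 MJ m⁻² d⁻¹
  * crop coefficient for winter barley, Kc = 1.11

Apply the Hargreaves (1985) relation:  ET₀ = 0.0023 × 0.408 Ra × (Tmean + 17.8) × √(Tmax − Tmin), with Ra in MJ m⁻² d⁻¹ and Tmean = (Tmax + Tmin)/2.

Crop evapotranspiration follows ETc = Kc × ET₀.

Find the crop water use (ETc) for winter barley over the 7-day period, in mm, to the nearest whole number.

34 mm

Tmean = (26.7 + 14.5)/2 = 20.60 °C
0.408 Ra = 0.408 × 35.0 = 14.2800 mm/d equivalent
ET₀ = 0.0023 × 14.2800 × (20.60 + 17.8) × √12.2 = 0.0023 × 14.2800 × 38.40 × 3.4928 = 4.4052 mm/d
ETc = Kc × ET₀ = 1.11 × 4.4052 = 4.8898 mm/d
Over 7 days: 4.8898 × 7 = 34.229 mm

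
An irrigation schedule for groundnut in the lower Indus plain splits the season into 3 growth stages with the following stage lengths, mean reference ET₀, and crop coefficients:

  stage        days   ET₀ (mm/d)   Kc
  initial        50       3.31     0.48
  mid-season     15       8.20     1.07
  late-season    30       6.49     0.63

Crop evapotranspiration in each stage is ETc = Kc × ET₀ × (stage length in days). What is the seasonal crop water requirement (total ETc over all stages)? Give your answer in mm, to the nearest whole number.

initial: 0.48 × 3.31 × 50 = 79.44 mm
mid-season: 1.07 × 8.20 × 15 = 131.61 mm
late-season: 0.63 × 6.49 × 30 = 122.66 mm
Seasonal total = 333.71 mm

334 mm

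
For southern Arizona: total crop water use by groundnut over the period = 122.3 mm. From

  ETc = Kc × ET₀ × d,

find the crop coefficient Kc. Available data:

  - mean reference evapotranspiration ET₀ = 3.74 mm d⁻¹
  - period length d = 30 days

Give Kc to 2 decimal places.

1.09

ETc = Kc × ET₀ × d  ⇒  Kc = ETc / (ET₀ × d)
Kc = 122.3 / (3.74 × 30) = 122.3 / 112.20 = 1.0900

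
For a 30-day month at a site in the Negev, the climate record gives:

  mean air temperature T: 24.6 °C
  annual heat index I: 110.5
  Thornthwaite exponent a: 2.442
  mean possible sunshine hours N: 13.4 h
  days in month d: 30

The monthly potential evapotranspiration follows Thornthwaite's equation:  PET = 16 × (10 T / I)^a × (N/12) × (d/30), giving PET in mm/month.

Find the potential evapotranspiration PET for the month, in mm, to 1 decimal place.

10T/I = 10 × 24.6 / 110.5 = 2.2262
(10T/I)^a = 2.2262^2.442 = 7.0591
Uncorrected PET = 16 × 7.0591 = 112.946 mm
Correction = (N/12)(d/30) = (13.4/12)(30/30) = 1.1167
PET = 112.946 × 1.1167 = 126.127 mm/month

126.1 mm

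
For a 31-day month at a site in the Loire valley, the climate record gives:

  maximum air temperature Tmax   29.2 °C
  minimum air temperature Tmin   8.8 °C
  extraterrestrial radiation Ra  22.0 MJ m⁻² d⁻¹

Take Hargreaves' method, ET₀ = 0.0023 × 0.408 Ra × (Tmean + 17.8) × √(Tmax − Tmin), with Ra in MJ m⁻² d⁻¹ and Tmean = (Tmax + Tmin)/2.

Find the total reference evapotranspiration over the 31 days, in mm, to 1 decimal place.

Tmean = (29.2 + 8.8)/2 = 19.00 °C
0.408 Ra = 0.408 × 22.0 = 8.9760 mm/d equivalent
ET₀ = 0.0023 × 8.9760 × (19.00 + 17.8) × √20.4 = 0.0023 × 8.9760 × 36.80 × 4.5166 = 3.4314 mm/d
Over 31 days: 3.4314 × 31 = 106.373 mm

106.4 mm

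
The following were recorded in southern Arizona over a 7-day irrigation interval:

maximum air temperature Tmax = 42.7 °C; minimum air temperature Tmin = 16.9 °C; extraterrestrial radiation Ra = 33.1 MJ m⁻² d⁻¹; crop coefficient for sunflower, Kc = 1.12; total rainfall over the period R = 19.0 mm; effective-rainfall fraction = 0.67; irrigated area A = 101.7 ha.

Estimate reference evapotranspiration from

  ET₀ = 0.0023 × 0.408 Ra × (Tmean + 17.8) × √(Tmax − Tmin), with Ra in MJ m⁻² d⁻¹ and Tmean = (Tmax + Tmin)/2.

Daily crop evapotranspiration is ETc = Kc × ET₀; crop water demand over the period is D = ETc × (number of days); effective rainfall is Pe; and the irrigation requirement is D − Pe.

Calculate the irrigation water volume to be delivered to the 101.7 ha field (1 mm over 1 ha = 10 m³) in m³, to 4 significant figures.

46930 m³

Tmean = (42.7 + 16.9)/2 = 29.80 °C
0.408 Ra = 0.408 × 33.1 = 13.5048 mm/d equivalent
ET₀ = 0.0023 × 13.5048 × (29.80 + 17.8) × √25.8 = 0.0023 × 13.5048 × 47.60 × 5.0794 = 7.5099 mm/d
ETc = Kc × ET₀ = 1.12 × 7.5099 = 8.4111 mm/d
Crop demand D = ETc × 7 d = 8.4111 × 7 = 58.878 mm
Pe = 0.67 × 19.0 = 12.730 mm
D − Pe = 58.878 − 12.730 = 46.148 mm
Volume = 46.148 mm × 101.7 ha × 10 = 46932.5 m³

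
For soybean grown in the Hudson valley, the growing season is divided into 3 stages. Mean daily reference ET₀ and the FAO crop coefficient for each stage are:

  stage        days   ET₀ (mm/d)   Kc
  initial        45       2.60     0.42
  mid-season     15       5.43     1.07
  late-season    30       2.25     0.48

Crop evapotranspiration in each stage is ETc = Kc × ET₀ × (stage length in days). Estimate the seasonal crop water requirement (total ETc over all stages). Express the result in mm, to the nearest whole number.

169 mm

initial: 0.42 × 2.60 × 45 = 49.14 mm
mid-season: 1.07 × 5.43 × 15 = 87.15 mm
late-season: 0.48 × 2.25 × 30 = 32.40 mm
Seasonal total = 168.69 mm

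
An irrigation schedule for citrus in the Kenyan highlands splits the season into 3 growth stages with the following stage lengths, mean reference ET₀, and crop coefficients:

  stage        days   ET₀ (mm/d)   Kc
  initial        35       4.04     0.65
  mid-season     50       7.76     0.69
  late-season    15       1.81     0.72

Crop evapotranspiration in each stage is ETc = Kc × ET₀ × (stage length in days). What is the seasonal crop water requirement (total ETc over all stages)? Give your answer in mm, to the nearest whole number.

379 mm

initial: 0.65 × 4.04 × 35 = 91.91 mm
mid-season: 0.69 × 7.76 × 50 = 267.72 mm
late-season: 0.72 × 1.81 × 15 = 19.55 mm
Seasonal total = 379.18 mm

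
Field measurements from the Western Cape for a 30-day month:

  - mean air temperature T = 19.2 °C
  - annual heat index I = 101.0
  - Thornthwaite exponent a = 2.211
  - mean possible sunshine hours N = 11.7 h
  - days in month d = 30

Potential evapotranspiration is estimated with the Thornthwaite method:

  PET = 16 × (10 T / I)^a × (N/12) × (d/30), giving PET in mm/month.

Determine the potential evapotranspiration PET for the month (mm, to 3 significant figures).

10T/I = 10 × 19.2 / 101.0 = 1.9010
(10T/I)^a = 1.9010^2.211 = 4.1384
Uncorrected PET = 16 × 4.1384 = 66.214 mm
Correction = (N/12)(d/30) = (11.7/12)(30/30) = 0.9750
PET = 66.214 × 0.9750 = 64.559 mm/month

64.6 mm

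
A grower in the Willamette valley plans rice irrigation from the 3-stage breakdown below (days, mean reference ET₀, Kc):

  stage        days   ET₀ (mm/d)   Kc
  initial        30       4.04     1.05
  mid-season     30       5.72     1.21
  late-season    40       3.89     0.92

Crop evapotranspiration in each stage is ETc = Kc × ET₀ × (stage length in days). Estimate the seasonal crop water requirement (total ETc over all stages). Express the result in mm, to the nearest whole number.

478 mm

initial: 1.05 × 4.04 × 30 = 127.26 mm
mid-season: 1.21 × 5.72 × 30 = 207.64 mm
late-season: 0.92 × 3.89 × 40 = 143.15 mm
Seasonal total = 478.05 mm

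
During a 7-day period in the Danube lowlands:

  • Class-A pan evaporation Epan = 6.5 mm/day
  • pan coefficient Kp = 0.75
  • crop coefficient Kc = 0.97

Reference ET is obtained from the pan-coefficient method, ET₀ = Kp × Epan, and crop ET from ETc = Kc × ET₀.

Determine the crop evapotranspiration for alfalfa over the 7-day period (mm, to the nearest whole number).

ET₀ = 0.75 × 6.5 = 4.8750 mm/d
ETc = Kc × ET₀ = 0.97 × 4.8750 = 4.7288 mm/d
Over 7 days: 4.7288 × 7 = 33.102 mm

33 mm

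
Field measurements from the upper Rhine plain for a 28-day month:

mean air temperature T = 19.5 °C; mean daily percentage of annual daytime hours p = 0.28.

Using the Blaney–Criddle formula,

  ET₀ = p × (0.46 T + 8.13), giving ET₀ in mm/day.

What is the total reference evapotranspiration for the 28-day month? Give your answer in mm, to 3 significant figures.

134 mm

ET₀ = 0.28 × (0.46 × 19.5 + 8.13) = 0.28 × 17.100 = 4.7880 mm/d
Monthly total = 4.7880 × 28 = 134.064 mm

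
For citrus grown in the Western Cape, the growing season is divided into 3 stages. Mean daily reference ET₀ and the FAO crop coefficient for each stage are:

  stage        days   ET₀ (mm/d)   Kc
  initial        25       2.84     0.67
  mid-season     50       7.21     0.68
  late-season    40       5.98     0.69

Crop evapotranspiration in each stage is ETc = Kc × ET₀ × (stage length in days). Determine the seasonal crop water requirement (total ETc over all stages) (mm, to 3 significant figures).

initial: 0.67 × 2.84 × 25 = 47.57 mm
mid-season: 0.68 × 7.21 × 50 = 245.14 mm
late-season: 0.69 × 5.98 × 40 = 165.05 mm
Seasonal total = 457.76 mm

458 mm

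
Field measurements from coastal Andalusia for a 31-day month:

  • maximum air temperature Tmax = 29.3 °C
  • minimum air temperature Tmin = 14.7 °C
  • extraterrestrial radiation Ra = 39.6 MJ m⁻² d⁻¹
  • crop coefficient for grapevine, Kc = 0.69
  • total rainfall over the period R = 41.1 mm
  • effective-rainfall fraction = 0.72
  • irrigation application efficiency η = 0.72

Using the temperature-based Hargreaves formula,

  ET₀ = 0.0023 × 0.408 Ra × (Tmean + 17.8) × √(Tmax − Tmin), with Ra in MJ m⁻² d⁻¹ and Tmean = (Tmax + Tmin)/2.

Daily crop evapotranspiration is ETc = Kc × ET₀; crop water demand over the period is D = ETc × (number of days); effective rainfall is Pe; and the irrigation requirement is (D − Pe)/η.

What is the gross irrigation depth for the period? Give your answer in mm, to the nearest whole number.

127 mm

Tmean = (29.3 + 14.7)/2 = 22.00 °C
0.408 Ra = 0.408 × 39.6 = 16.1568 mm/d equivalent
ET₀ = 0.0023 × 16.1568 × (22.00 + 17.8) × √14.6 = 0.0023 × 16.1568 × 39.80 × 3.8210 = 5.6512 mm/d
ETc = Kc × ET₀ = 0.69 × 5.6512 = 3.8993 mm/d
Crop demand D = ETc × 31 d = 3.8993 × 31 = 120.878 mm
Pe = 0.72 × 41.1 = 29.592 mm
D − Pe = 120.878 − 29.592 = 91.286 mm
Gross irrigation = 91.286 / 0.72 = 126.786 mm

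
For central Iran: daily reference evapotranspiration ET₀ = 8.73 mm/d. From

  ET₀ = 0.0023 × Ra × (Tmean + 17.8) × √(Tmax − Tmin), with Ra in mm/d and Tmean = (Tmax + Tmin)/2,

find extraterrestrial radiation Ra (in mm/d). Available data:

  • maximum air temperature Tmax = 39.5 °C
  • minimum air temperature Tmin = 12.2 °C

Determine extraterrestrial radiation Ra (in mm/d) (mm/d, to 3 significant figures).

Tmean = 25.85 °C; √ΔT = 5.2249
Ra = ET₀ / [0.0023 × (Tmean+17.8) × √ΔT] = 8.73 / (0.0023 × 43.65 × 5.2249) = 16.643 mm/d

16.6 mm/d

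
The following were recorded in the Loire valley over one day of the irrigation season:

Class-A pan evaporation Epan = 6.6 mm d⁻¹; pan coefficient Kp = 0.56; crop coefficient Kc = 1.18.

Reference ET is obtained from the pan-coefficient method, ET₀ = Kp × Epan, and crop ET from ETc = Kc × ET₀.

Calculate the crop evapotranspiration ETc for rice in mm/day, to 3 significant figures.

4.36 mm/day

ET₀ = 0.56 × 6.6 = 3.6960 mm/d
ETc = Kc × ET₀ = 1.18 × 3.6960 = 4.3613 mm/d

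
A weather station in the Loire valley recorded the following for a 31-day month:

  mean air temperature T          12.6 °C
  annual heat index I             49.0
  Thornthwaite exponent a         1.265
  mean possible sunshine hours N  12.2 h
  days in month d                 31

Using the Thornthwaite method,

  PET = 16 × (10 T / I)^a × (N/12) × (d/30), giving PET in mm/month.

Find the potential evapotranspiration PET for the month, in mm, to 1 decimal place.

55.5 mm

10T/I = 10 × 12.6 / 49.0 = 2.5714
(10T/I)^a = 2.5714^1.265 = 3.3027
Uncorrected PET = 16 × 3.3027 = 52.843 mm
Correction = (N/12)(d/30) = (12.2/12)(31/30) = 1.0506
PET = 52.843 × 1.0506 = 55.517 mm/month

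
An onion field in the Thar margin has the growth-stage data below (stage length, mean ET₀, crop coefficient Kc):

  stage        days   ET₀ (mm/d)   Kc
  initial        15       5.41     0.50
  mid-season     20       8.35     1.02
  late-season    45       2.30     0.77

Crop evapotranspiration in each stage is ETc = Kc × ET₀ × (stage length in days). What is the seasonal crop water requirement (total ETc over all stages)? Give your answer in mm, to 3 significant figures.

initial: 0.50 × 5.41 × 15 = 40.58 mm
mid-season: 1.02 × 8.35 × 20 = 170.34 mm
late-season: 0.77 × 2.30 × 45 = 79.70 mm
Seasonal total = 290.62 mm

291 mm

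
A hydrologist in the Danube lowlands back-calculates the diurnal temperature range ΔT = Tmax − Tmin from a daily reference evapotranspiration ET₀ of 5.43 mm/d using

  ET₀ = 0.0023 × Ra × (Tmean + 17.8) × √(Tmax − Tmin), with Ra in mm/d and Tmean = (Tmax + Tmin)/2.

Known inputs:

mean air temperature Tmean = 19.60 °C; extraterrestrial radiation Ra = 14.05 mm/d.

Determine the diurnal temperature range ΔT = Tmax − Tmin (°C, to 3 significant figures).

√ΔT = ET₀ / [0.0023 × Ra × (Tmean+17.8)] = 5.43 / (0.0023 × 14.05 × 37.40) = 4.4929
ΔT = 4.4929² = 20.186 °C

20.2 °C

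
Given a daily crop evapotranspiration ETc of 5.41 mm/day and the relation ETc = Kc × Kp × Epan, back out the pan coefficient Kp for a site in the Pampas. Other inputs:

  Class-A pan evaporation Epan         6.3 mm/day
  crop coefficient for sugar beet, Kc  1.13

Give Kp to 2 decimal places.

0.76

ETc = Kc × Kp × Epan  ⇒  Kp = ETc / (Kc × Epan)
Kp = 5.41 / (1.13 × 6.3) = 5.41 / 7.119 = 0.7599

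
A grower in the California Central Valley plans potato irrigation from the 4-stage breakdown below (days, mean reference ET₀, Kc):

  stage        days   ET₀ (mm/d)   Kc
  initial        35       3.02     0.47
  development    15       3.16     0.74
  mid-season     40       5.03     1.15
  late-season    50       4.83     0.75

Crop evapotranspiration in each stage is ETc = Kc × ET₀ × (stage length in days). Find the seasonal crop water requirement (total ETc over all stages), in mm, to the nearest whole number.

497 mm

initial: 0.47 × 3.02 × 35 = 49.68 mm
development: 0.74 × 3.16 × 15 = 35.08 mm
mid-season: 1.15 × 5.03 × 40 = 231.38 mm
late-season: 0.75 × 4.83 × 50 = 181.13 mm
Seasonal total = 497.27 mm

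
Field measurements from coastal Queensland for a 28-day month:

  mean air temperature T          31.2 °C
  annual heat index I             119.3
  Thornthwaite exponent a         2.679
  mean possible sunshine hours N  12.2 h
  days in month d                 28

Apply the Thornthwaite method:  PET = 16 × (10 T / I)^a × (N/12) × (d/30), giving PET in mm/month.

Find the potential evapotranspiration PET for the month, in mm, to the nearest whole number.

199 mm

10T/I = 10 × 31.2 / 119.3 = 2.6153
(10T/I)^a = 2.6153^2.679 = 13.1383
Uncorrected PET = 16 × 13.1383 = 210.213 mm
Correction = (N/12)(d/30) = (12.2/12)(28/30) = 0.9489
PET = 210.213 × 0.9489 = 199.471 mm/month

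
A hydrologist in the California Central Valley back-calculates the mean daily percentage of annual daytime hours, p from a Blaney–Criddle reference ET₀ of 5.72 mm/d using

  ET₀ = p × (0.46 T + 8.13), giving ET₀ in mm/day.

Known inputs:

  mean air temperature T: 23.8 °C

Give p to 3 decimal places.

p = ET₀ / (0.46 T + 8.13) = 5.72 / (0.46 × 23.8 + 8.13) = 5.72 / 19.078 = 0.2998

0.300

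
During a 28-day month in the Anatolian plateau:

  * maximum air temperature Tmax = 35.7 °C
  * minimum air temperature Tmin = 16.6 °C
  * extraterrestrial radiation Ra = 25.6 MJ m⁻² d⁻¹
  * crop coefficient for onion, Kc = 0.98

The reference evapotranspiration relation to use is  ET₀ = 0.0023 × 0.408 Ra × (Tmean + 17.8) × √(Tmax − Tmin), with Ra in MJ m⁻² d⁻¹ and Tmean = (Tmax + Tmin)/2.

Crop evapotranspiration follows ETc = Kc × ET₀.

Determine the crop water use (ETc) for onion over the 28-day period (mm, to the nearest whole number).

Tmean = (35.7 + 16.6)/2 = 26.15 °C
0.408 Ra = 0.408 × 25.6 = 10.4448 mm/d equivalent
ET₀ = 0.0023 × 10.4448 × (26.15 + 17.8) × √19.1 = 0.0023 × 10.4448 × 43.95 × 4.3704 = 4.6143 mm/d
ETc = Kc × ET₀ = 0.98 × 4.6143 = 4.5220 mm/d
Over 28 days: 4.5220 × 28 = 126.616 mm

127 mm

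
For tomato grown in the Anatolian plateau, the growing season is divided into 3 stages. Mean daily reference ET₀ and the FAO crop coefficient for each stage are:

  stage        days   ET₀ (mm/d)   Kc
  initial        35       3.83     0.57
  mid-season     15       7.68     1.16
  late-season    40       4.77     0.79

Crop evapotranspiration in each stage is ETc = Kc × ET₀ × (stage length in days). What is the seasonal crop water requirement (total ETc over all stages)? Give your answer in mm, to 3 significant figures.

361 mm

initial: 0.57 × 3.83 × 35 = 76.41 mm
mid-season: 1.16 × 7.68 × 15 = 133.63 mm
late-season: 0.79 × 4.77 × 40 = 150.73 mm
Seasonal total = 360.77 mm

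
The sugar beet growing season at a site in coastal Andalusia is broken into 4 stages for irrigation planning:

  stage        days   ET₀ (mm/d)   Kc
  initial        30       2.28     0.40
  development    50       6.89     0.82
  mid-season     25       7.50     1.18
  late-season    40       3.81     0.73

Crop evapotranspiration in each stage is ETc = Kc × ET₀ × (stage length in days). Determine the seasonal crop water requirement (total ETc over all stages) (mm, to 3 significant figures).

initial: 0.40 × 2.28 × 30 = 27.36 mm
development: 0.82 × 6.89 × 50 = 282.49 mm
mid-season: 1.18 × 7.50 × 25 = 221.25 mm
late-season: 0.73 × 3.81 × 40 = 111.25 mm
Seasonal total = 642.35 mm

642 mm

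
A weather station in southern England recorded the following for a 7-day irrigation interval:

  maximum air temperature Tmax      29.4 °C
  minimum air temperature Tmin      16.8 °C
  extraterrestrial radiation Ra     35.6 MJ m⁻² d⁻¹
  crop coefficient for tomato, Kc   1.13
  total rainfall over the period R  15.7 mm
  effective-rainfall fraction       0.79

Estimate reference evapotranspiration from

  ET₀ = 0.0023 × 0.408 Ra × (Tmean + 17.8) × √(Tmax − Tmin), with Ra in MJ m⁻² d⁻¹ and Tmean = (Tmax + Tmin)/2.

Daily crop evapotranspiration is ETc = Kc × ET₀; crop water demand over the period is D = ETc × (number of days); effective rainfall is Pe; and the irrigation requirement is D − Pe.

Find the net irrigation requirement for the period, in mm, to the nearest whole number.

Tmean = (29.4 + 16.8)/2 = 23.10 °C
0.408 Ra = 0.408 × 35.6 = 14.5248 mm/d equivalent
ET₀ = 0.0023 × 14.5248 × (23.10 + 17.8) × √12.6 = 0.0023 × 14.5248 × 40.90 × 3.5496 = 4.8500 mm/d
ETc = Kc × ET₀ = 1.13 × 4.8500 = 5.4805 mm/d
Crop demand D = ETc × 7 d = 5.4805 × 7 = 38.364 mm
Pe = 0.79 × 15.7 = 12.403 mm
D − Pe = 38.364 − 12.403 = 25.961 mm

26 mm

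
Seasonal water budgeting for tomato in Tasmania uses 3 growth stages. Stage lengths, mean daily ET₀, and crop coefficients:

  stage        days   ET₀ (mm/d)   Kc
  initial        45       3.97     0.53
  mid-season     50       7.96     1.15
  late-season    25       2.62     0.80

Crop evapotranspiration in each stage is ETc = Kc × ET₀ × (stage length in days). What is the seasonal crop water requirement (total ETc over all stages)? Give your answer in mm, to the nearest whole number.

initial: 0.53 × 3.97 × 45 = 94.68 mm
mid-season: 1.15 × 7.96 × 50 = 457.70 mm
late-season: 0.80 × 2.62 × 25 = 52.40 mm
Seasonal total = 604.78 mm

605 mm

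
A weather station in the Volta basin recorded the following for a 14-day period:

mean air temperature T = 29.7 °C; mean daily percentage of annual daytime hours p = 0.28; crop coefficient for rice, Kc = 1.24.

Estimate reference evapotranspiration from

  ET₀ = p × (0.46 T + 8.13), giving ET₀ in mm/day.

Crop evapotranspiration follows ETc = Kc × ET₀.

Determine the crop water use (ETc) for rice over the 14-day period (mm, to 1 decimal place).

105.9 mm

ET₀ = 0.28 × (0.46 × 29.7 + 8.13) = 0.28 × 21.792 = 6.1018 mm/d
ETc = Kc × ET₀ = 1.24 × 6.1018 = 7.5662 mm/d
Over 14 days: 7.5662 × 14 = 105.927 mm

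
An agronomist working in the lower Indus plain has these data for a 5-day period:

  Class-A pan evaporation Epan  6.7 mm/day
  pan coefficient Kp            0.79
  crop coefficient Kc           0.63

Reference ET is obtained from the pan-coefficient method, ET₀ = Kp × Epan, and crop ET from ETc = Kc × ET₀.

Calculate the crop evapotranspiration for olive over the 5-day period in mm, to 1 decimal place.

ET₀ = 0.79 × 6.7 = 5.2930 mm/d
ETc = Kc × ET₀ = 0.63 × 5.2930 = 3.3346 mm/d
Over 5 days: 3.3346 × 5 = 16.673 mm

16.7 mm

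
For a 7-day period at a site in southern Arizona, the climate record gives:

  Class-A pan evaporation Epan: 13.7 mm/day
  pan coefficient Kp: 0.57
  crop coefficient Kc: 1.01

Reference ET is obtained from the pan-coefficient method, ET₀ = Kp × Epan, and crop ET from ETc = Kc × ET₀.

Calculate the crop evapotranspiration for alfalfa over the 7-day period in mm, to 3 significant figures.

ET₀ = 0.57 × 13.7 = 7.8090 mm/d
ETc = Kc × ET₀ = 1.01 × 7.8090 = 7.8871 mm/d
Over 7 days: 7.8871 × 7 = 55.210 mm

55.2 mm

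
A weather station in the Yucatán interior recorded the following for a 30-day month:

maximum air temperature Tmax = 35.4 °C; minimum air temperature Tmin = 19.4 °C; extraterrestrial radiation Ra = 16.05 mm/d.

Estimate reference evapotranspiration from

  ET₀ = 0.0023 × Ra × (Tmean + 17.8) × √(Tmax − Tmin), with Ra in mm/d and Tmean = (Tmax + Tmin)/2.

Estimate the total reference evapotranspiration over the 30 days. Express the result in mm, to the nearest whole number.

Tmean = (35.4 + 19.4)/2 = 27.40 °C
ET₀ = 0.0023 × 16.05 × (27.40 + 17.8) × √16.0 = 0.0023 × 16.05 × 45.20 × 4.0000 = 6.6742 mm/d
Over 30 days: 6.6742 × 30 = 200.226 mm

200 mm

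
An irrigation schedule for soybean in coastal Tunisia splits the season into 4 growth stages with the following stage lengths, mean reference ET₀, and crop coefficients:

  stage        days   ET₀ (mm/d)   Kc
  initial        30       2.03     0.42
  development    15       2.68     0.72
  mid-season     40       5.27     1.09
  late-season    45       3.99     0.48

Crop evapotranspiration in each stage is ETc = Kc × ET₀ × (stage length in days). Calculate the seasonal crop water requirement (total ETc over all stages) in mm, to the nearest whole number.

370 mm

initial: 0.42 × 2.03 × 30 = 25.58 mm
development: 0.72 × 2.68 × 15 = 28.94 mm
mid-season: 1.09 × 5.27 × 40 = 229.77 mm
late-season: 0.48 × 3.99 × 45 = 86.18 mm
Seasonal total = 370.47 mm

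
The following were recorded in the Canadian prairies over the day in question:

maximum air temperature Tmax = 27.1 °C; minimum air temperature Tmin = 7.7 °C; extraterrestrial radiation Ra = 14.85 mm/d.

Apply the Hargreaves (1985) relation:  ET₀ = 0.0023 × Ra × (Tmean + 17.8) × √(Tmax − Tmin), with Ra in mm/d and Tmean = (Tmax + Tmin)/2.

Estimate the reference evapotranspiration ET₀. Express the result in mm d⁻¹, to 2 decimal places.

Tmean = (27.1 + 7.7)/2 = 17.40 °C
ET₀ = 0.0023 × 14.85 × (17.40 + 17.8) × √19.4 = 0.0023 × 14.85 × 35.20 × 4.4045 = 5.2953 mm/d

5.30 mm d⁻¹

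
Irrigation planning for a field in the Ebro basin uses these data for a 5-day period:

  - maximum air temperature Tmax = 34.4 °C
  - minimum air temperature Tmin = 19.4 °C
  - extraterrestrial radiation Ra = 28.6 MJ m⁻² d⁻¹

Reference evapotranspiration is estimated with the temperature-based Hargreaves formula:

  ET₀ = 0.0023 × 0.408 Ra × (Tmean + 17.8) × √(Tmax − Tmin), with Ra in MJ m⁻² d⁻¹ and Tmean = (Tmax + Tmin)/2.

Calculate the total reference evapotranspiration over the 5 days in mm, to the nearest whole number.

23 mm

Tmean = (34.4 + 19.4)/2 = 26.90 °C
0.408 Ra = 0.408 × 28.6 = 11.6688 mm/d equivalent
ET₀ = 0.0023 × 11.6688 × (26.90 + 17.8) × √15.0 = 0.0023 × 11.6688 × 44.70 × 3.8730 = 4.6463 mm/d
Over 5 days: 4.6463 × 5 = 23.232 mm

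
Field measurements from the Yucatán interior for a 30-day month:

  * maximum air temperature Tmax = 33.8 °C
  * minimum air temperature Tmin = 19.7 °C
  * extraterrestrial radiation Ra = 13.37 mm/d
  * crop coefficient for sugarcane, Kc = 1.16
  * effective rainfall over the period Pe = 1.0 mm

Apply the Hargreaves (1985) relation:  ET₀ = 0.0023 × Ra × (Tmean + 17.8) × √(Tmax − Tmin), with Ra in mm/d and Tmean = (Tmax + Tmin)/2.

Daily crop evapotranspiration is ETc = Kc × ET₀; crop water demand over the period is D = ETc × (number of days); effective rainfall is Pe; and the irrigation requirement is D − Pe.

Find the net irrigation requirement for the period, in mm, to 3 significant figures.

Tmean = (33.8 + 19.7)/2 = 26.75 °C
ET₀ = 0.0023 × 13.37 × (26.75 + 17.8) × √14.1 = 0.0023 × 13.37 × 44.55 × 3.7550 = 5.1442 mm/d
ETc = Kc × ET₀ = 1.16 × 5.1442 = 5.9673 mm/d
Crop demand D = ETc × 30 d = 5.9673 × 30 = 179.019 mm
D − Pe = 179.019 − 1.0 = 178.019 mm

178 mm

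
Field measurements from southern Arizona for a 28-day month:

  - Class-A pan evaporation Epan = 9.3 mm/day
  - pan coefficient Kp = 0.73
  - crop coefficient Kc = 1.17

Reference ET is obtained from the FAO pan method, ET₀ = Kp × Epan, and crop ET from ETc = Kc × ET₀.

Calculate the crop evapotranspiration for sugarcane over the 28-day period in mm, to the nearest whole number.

222 mm

ET₀ = 0.73 × 9.3 = 6.7890 mm/d
ETc = Kc × ET₀ = 1.17 × 6.7890 = 7.9431 mm/d
Over 28 days: 7.9431 × 28 = 222.407 mm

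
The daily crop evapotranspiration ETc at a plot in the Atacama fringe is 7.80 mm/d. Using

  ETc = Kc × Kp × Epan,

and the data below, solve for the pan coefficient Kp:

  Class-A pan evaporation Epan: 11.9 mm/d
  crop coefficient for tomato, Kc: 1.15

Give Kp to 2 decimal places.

ETc = Kc × Kp × Epan  ⇒  Kp = ETc / (Kc × Epan)
Kp = 7.80 / (1.15 × 11.9) = 7.80 / 13.685 = 0.5700

0.57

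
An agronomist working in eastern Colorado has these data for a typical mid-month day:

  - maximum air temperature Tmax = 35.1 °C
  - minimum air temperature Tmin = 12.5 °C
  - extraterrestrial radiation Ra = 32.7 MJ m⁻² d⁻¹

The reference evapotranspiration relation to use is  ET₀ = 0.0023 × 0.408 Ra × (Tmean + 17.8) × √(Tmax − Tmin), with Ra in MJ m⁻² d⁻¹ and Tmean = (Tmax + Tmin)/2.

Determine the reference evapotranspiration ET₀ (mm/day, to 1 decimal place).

Tmean = (35.1 + 12.5)/2 = 23.80 °C
0.408 Ra = 0.408 × 32.7 = 13.3416 mm/d equivalent
ET₀ = 0.0023 × 13.3416 × (23.80 + 17.8) × √22.6 = 0.0023 × 13.3416 × 41.60 × 4.7539 = 6.0685 mm/d

6.1 mm/day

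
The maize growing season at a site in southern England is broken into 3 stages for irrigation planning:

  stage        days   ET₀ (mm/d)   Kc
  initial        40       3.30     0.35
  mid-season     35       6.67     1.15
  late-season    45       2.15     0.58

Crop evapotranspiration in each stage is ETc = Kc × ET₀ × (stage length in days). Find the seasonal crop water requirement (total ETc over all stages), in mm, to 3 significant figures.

371 mm

initial: 0.35 × 3.30 × 40 = 46.20 mm
mid-season: 1.15 × 6.67 × 35 = 268.47 mm
late-season: 0.58 × 2.15 × 45 = 56.12 mm
Seasonal total = 370.79 mm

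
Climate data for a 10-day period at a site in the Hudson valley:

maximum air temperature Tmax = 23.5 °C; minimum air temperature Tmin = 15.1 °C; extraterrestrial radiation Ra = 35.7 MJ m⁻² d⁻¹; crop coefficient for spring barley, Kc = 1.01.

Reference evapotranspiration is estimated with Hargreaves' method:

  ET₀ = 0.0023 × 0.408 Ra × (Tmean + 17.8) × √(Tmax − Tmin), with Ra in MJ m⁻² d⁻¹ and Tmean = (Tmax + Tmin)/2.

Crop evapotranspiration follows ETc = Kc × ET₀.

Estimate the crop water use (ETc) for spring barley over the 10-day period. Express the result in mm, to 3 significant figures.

36.4 mm

Tmean = (23.5 + 15.1)/2 = 19.30 °C
0.408 Ra = 0.408 × 35.7 = 14.5656 mm/d equivalent
ET₀ = 0.0023 × 14.5656 × (19.30 + 17.8) × √8.4 = 0.0023 × 14.5656 × 37.10 × 2.8983 = 3.6022 mm/d
ETc = Kc × ET₀ = 1.01 × 3.6022 = 3.6382 mm/d
Over 10 days: 3.6382 × 10 = 36.382 mm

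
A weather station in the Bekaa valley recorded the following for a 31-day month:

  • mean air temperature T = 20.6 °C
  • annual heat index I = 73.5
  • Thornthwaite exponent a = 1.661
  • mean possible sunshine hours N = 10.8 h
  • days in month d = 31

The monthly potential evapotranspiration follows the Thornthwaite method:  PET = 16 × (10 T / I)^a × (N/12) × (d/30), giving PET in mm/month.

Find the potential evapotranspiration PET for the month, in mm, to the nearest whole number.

82 mm

10T/I = 10 × 20.6 / 73.5 = 2.8027
(10T/I)^a = 2.8027^1.661 = 5.5389
Uncorrected PET = 16 × 5.5389 = 88.622 mm
Correction = (N/12)(d/30) = (10.8/12)(31/30) = 0.9300
PET = 88.622 × 0.9300 = 82.418 mm/month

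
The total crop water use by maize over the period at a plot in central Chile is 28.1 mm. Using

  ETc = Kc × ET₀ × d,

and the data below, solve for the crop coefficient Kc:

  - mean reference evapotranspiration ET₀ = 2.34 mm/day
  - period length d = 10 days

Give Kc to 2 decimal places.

ETc = Kc × ET₀ × d  ⇒  Kc = ETc / (ET₀ × d)
Kc = 28.1 / (2.34 × 10) = 28.1 / 23.40 = 1.2009

1.20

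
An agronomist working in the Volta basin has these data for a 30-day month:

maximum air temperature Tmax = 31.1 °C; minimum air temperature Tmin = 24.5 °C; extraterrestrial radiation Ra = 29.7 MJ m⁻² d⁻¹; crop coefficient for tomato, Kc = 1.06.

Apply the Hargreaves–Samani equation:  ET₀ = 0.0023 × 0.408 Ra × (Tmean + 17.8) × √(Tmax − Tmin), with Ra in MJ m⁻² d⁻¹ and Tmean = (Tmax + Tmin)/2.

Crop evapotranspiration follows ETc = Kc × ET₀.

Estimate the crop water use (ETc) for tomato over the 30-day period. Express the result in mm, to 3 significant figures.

104 mm

Tmean = (31.1 + 24.5)/2 = 27.80 °C
0.408 Ra = 0.408 × 29.7 = 12.1176 mm/d equivalent
ET₀ = 0.0023 × 12.1176 × (27.80 + 17.8) × √6.6 = 0.0023 × 12.1176 × 45.60 × 2.5690 = 3.2649 mm/d
ETc = Kc × ET₀ = 1.06 × 3.2649 = 3.4608 mm/d
Over 30 days: 3.4608 × 30 = 103.824 mm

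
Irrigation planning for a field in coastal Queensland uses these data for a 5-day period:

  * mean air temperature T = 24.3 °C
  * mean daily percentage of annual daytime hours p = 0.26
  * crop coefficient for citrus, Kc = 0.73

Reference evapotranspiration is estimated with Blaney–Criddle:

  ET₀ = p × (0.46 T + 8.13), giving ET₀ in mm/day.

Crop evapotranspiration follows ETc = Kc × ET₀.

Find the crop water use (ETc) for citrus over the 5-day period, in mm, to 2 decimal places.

ET₀ = 0.26 × (0.46 × 24.3 + 8.13) = 0.26 × 19.308 = 5.0201 mm/d
ETc = Kc × ET₀ = 0.73 × 5.0201 = 3.6647 mm/d
Over 5 days: 3.6647 × 5 = 18.324 mm

18.32 mm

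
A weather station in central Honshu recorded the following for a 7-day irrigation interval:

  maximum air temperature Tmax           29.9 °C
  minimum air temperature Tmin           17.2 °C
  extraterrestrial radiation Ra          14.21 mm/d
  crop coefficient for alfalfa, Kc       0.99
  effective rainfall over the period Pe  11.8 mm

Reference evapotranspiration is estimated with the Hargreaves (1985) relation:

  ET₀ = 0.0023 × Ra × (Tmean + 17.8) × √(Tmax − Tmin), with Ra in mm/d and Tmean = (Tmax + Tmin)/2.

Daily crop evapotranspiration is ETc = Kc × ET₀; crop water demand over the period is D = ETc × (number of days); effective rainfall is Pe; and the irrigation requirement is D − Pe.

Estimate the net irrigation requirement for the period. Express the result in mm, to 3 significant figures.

Tmean = (29.9 + 17.2)/2 = 23.55 °C
ET₀ = 0.0023 × 14.21 × (23.55 + 17.8) × √12.7 = 0.0023 × 14.21 × 41.35 × 3.5637 = 4.8161 mm/d
ETc = Kc × ET₀ = 0.99 × 4.8161 = 4.7679 mm/d
Crop demand D = ETc × 7 d = 4.7679 × 7 = 33.375 mm
D − Pe = 33.375 − 11.8 = 21.575 mm

21.6 mm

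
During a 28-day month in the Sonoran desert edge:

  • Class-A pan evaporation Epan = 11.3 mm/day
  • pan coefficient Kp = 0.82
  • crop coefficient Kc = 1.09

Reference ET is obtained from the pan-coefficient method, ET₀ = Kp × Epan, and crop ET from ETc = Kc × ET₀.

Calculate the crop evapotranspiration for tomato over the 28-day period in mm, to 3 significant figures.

ET₀ = 0.82 × 11.3 = 9.2660 mm/d
ETc = Kc × ET₀ = 1.09 × 9.2660 = 10.0999 mm/d
Over 28 days: 10.0999 × 28 = 282.797 mm

283 mm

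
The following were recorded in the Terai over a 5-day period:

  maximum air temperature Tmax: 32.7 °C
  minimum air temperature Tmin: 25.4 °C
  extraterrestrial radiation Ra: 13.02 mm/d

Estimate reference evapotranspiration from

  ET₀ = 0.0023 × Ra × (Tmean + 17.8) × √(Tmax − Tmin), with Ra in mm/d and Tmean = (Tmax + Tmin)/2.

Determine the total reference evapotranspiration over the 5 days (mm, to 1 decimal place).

Tmean = (32.7 + 25.4)/2 = 29.05 °C
ET₀ = 0.0023 × 13.02 × (29.05 + 17.8) × √7.3 = 0.0023 × 13.02 × 46.85 × 2.7019 = 3.7907 mm/d
Over 5 days: 3.7907 × 5 = 18.954 mm

19.0 mm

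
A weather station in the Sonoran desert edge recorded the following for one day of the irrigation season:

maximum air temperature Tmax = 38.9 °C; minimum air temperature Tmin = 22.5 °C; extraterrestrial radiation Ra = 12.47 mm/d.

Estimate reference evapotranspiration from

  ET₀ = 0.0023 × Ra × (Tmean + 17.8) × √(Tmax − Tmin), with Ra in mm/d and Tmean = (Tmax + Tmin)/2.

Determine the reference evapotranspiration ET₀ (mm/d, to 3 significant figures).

5.63 mm/d

Tmean = (38.9 + 22.5)/2 = 30.70 °C
ET₀ = 0.0023 × 12.47 × (30.70 + 17.8) × √16.4 = 0.0023 × 12.47 × 48.50 × 4.0497 = 5.6332 mm/d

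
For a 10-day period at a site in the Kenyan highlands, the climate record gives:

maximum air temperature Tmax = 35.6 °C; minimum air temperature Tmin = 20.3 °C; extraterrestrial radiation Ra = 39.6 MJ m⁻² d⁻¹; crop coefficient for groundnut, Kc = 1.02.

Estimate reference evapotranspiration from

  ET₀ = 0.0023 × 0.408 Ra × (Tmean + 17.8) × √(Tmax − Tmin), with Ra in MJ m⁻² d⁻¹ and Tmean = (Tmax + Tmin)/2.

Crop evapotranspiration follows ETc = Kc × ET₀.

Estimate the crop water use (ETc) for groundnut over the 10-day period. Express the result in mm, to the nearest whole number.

Tmean = (35.6 + 20.3)/2 = 27.95 °C
0.408 Ra = 0.408 × 39.6 = 16.1568 mm/d equivalent
ET₀ = 0.0023 × 16.1568 × (27.95 + 17.8) × √15.3 = 0.0023 × 16.1568 × 45.75 × 3.9115 = 6.6499 mm/d
ETc = Kc × ET₀ = 1.02 × 6.6499 = 6.7829 mm/d
Over 10 days: 6.7829 × 10 = 67.829 mm

68 mm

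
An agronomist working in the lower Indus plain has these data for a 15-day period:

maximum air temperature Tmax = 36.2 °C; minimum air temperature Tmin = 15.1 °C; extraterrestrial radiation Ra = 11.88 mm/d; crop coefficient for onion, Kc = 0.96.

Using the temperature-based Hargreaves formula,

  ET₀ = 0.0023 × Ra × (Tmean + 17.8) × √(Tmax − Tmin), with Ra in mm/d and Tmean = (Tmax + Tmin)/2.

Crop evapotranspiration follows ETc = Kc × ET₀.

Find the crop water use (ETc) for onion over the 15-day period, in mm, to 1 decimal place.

Tmean = (36.2 + 15.1)/2 = 25.65 °C
ET₀ = 0.0023 × 11.88 × (25.65 + 17.8) × √21.1 = 0.0023 × 11.88 × 43.45 × 4.5935 = 5.4535 mm/d
ETc = Kc × ET₀ = 0.96 × 5.4535 = 5.2354 mm/d
Over 15 days: 5.2354 × 15 = 78.531 mm

78.5 mm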